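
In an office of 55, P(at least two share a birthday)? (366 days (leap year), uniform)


P(all different) = Π(366-i)/366 for i=0..54
= 0.013909
P(match) = 1 - 0.013909 = 0.986091

P ≈ 0.9861 ≈ 98.61%


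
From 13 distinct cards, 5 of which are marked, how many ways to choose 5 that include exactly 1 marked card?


Choose 1 of the 5 marked cards and 4 of the other 8 cards:
C(5,1)×C(8,4) = 5×70 = 350

350


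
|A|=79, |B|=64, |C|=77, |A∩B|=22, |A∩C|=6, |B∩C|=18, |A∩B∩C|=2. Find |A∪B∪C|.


|A∪B∪C| = 79+64+77-22-6-18+2 = 176

|A∪B∪C| = 176


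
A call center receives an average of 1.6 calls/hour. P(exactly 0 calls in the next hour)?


Poisson(λ=1.6): P(X=0) = e^(-λ)×λ^k/k!
= e^(-1.6) × 1.6^0 / 0!
≈ 0.201896518 × 1 / 1 ≈ 0.201897

P(X=0) ≈ 0.201897 ≈ 20.19%


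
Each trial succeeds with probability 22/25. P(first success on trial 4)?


Geometric: P(X=4) = (1-p)^(k-1)×p = (3/25)^3×22/25 = 594/390625

P(X=4) = 594/390625 ≈ 0.15%


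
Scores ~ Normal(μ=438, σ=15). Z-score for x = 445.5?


z = (x - μ)/σ = (445.5 - 438)/15 = 0.5

z = 0.5


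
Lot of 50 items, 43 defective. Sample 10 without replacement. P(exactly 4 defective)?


Hypergeometric: C(43,4)×C(7,6)/C(50,10)
= 123410×7/10272278170 = 1/11891

P(X=4) = 1/11891 ≈ 0.01%


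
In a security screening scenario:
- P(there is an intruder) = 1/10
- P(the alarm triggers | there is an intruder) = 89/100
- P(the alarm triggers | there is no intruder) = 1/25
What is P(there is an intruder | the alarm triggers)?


Using Bayes' theorem:
P(A|B) = P(B|A)·P(A) / P(B)

P(the alarm triggers) = 89/100 × 1/10 + 1/25 × 9/10
= 89/1000 + 9/250 = 1/8

P(there is an intruder|the alarm triggers) = (89/1000) / (1/8) = 89/125

P(there is an intruder|the alarm triggers) = 89/125 ≈ 71.20%


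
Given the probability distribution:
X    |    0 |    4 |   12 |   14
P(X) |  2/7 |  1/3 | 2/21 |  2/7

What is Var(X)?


E[X] = 136/21
E[X²] = 1576/21
Var(X) = E[X²] - (E[X])² = 1576/21 - 18496/441 = 14600/441

Var(X) = 14600/441 ≈ 33.1066


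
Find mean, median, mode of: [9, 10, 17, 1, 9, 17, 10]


Sorted: [1, 9, 9, 10, 10, 17, 17]
Mean = 73/7
Median = 10
Freq: {9: 2, 10: 2, 17: 2, 1: 1}
Mode: [9, 10, 17]

Mean=73/7, Median=10, Mode=[9, 10, 17]


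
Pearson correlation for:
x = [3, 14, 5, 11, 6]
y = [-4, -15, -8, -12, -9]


n=5, Σx=39, Σy=-48, Σxy=-448, Σx²=387, Σy²=530
r = (5×(-448) - 39×(-48))/√((5×387 - 39²)(5×530 - (-48)²))
= -368/√(414×346) = -368/√143244 ≈ -368/378.4759 ≈ -0.9723

r ≈ -0.9723


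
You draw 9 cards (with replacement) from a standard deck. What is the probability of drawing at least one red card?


P(not a red card) = 26/52 = 1/2
P(none in 9 draws) = (1/2)^9 = 1/512
P(≥1 red card) = 1 - 1/512 = 511/512

P = 511/512 ≈ 99.80%


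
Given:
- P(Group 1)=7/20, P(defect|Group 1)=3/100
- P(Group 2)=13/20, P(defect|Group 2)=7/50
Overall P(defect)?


P(B) = Σ P(B|Aᵢ)×P(Aᵢ)
  3/100×7/20 = 21/2000
  7/50×13/20 = 91/1000
Sum = 203/2000

P(defect) = 203/2000 ≈ 10.15%


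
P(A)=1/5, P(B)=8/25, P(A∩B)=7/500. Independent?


P(A)×P(B) = 8/125
P(A∩B) = 7/500
Not equal → NOT independent

No, not independent


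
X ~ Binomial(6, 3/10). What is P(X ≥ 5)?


P(X ≥ 5) = Σ P(X=i) for i=5..6
P(X=5) = 5103/500000
P(X=6) = 729/1000000
Sum = 2187/200000

P(X ≥ 5) = 2187/200000 ≈ 1.09%


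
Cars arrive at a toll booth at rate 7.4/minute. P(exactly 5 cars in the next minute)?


Poisson(λ=7.4): P(X=5) = e^(-λ)×λ^k/k!
= e^(-7.4) × 7.4^5 / 5!
≈ 0.0006112527611 × 22190.06624 / 120 ≈ 0.113031

P(X=5) ≈ 0.113031 ≈ 11.30%


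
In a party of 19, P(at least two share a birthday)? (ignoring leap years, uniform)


P(all different) = Π(365-i)/365 for i=0..18
= 0.620881
P(match) = 1 - 0.620881 = 0.379119

P ≈ 0.3791 ≈ 37.91%


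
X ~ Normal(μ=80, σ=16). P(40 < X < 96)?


z₁=(40-80)/16=-2.5, z₂=(96-80)/16=1.0
P = Φ(1.0) - Φ(-2.5) = 0.841345 - 0.006210 = 0.835135 ≈ 0.8351

P(40 < X < 96) ≈ 0.8351


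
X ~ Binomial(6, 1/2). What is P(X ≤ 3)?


P(X ≤ 3) = Σ P(X=i) for i=0..3
P(X=0) = 1/64
P(X=1) = 3/32
P(X=2) = 15/64
P(X=3) = 5/16
Sum = 21/32

P(X ≤ 3) = 21/32 ≈ 65.62%


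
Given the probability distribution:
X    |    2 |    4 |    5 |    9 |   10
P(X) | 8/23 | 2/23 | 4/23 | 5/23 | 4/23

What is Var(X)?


E[X] = 129/23
E[X²] = 969/23
Var(X) = E[X²] - (E[X])² = 969/23 - 16641/529 = 5646/529

Var(X) = 5646/529 ≈ 10.6730


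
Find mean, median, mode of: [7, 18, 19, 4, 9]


Sorted: [4, 7, 9, 18, 19]
Mean = 57/5
Median = 9
Freq: {7: 1, 18: 1, 19: 1, 4: 1, 9: 1}
Mode: No mode

Mean=57/5, Median=9, Mode=No mode


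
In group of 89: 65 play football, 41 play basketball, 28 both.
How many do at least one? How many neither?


|A∪B| = 65+41-28 = 78
Neither = 89-78 = 11

At least one: 78; Neither: 11


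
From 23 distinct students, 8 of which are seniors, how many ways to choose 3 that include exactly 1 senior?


Choose 1 of the 8 seniors and 2 of the other 15 students:
C(8,1)×C(15,2) = 8×105 = 840

840


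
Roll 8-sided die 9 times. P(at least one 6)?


P(no 6)^9 = (7/8)^9 = 40353607/134217728
P(≥1) = 1 - 40353607/134217728 = 93864121/134217728

P = 93864121/134217728 ≈ 69.93%


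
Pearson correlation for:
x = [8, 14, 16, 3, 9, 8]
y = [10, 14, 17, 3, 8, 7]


n=6, Σx=58, Σy=59, Σxy=685, Σx²=670, Σy²=707
r = (6×685 - 58×59)/√((6×670 - 58²)(6×707 - 59²))
= 688/√(656×761) = 688/√499216 ≈ 688/706.5522 ≈ 0.9737

r ≈ 0.9737


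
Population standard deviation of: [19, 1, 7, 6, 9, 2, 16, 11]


Mean = 71/8
  (19-71/8)²=6561/64
  (1-71/8)²=3969/64
  (7-71/8)²=225/64
  (6-71/8)²=529/64
  (9-71/8)²=1/64
  (2-71/8)²=3025/64
  (16-71/8)²=3249/64
  (11-71/8)²=289/64
Σ(x-μ)² = 2231/8
σ² = (2231/8)/8 = 2231/64

σ = √(2231/64) ≈ 5.9042


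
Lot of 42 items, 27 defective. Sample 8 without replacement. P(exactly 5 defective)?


Hypergeometric: C(27,5)×C(15,3)/C(42,8)
= 80730×455/118030185 = 8970/28823

P(X=5) = 8970/28823 ≈ 31.12%


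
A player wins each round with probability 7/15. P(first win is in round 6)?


Geometric: P(X=6) = (1-p)^(k-1)×p = (8/15)^5×7/15 = 229376/11390625

P(X=6) = 229376/11390625 ≈ 2.01%


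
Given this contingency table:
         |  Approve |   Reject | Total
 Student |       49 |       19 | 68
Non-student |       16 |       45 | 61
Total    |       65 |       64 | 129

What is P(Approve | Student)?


P(Approve | Student) = 49/(49+19) = 49/68

P(Approve|Student) = 49/68 ≈ 72.06%


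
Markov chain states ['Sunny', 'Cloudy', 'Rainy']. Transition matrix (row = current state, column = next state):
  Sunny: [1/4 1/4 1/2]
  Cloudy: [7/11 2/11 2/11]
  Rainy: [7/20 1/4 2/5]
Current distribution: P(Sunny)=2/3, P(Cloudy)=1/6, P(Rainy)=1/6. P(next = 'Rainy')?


P(next=Rainy) = Σᵢ P(now=i)×P(i→Rainy)
= 2/3×1/2 + 1/6×2/11 + 1/6×2/5
= 1/3 + 1/33 + 1/15 = 71/165

P = 71/165 ≈ 0.4303


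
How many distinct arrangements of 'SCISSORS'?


Letters: 8, freq: {'S': 4, 'C': 1, 'I': 1, 'O': 1, 'R': 1}
8!/(4!×1!×1!×1!×1!) = 40320/24 = 1680

1680


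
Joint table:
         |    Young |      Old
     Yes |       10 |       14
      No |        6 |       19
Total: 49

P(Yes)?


P(Yes) = (10+14)/49 = 24/49

P(Yes) = 24/49 ≈ 48.98%


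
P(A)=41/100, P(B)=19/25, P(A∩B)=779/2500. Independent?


P(A)×P(B) = 779/2500
P(A∩B) = 779/2500
Equal ✓ → Independent

Yes, independent


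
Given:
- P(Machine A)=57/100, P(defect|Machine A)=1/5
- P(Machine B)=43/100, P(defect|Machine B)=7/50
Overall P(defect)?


P(B) = Σ P(B|Aᵢ)×P(Aᵢ)
  1/5×57/100 = 57/500
  7/50×43/100 = 301/5000
Sum = 871/5000

P(defect) = 871/5000 ≈ 17.42%


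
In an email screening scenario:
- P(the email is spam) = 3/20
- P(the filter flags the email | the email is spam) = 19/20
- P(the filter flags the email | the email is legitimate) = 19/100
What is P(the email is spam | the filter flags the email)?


Using Bayes' theorem:
P(A|B) = P(B|A)·P(A) / P(B)

P(the filter flags the email) = 19/20 × 3/20 + 19/100 × 17/20
= 57/400 + 323/2000 = 38/125

P(the email is spam|the filter flags the email) = (57/400) / (38/125) = 15/32

P(the email is spam|the filter flags the email) = 15/32 ≈ 46.88%


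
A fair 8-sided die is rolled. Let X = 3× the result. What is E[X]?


E[die] = (1+8)/2 = 9/2
E[X] = 3 × 9/2 = 27/2

E[X] = 27/2


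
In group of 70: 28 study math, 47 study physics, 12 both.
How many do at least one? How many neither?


|A∪B| = 28+47-12 = 63
Neither = 70-63 = 7

At least one: 63; Neither: 7


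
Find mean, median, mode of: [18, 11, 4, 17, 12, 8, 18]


Sorted: [4, 8, 11, 12, 17, 18, 18]
Mean = 88/7
Median = 12
Freq: {18: 2, 11: 1, 4: 1, 17: 1, 12: 1, 8: 1}
Mode: [18]

Mean=88/7, Median=12, Mode=18


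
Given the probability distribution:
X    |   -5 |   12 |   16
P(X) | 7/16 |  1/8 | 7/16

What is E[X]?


E[X] = Σ x·P(X=x)
= (-5)×(7/16) + (12)×(1/8) + (16)×(7/16)
= 101/16

E[X] = 101/16


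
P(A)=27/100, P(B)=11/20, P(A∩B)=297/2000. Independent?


P(A)×P(B) = 297/2000
P(A∩B) = 297/2000
Equal ✓ → Independent

Yes, independent


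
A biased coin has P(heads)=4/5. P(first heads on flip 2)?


Geometric: P(X=2) = (1-p)^(k-1)×p = (1/5)^1×4/5 = 4/25

P(X=2) = 4/25 ≈ 16.00%


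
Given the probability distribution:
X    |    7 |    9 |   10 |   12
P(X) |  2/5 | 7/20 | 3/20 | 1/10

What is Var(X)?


E[X] = 173/20
E[X²] = 1547/20
Var(X) = E[X²] - (E[X])² = 1547/20 - 29929/400 = 1011/400

Var(X) = 1011/400 ≈ 2.5275


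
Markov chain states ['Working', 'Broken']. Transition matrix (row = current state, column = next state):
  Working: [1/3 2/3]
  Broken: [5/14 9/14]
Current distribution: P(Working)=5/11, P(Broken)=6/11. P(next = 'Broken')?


P(next=Broken) = Σᵢ P(now=i)×P(i→Broken)
= 5/11×2/3 + 6/11×9/14
= 10/33 + 27/77 = 151/231

P = 151/231 ≈ 0.6537


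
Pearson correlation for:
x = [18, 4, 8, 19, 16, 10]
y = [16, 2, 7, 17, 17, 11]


n=6, Σx=75, Σy=70, Σxy=1057, Σx²=1121, Σy²=1008
r = (6×1057 - 75×70)/√((6×1121 - 75²)(6×1008 - 70²))
= 1092/√(1101×1148) = 1092/√1263948 ≈ 1092/1124.2544 ≈ 0.9713

r ≈ 0.9713


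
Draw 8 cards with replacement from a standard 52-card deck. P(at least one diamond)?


P(not a diamond) = 39/52 = 3/4
P(none in 8 draws) = (3/4)^8 = 6561/65536
P(≥1 diamond) = 1 - 6561/65536 = 58975/65536

P = 58975/65536 ≈ 89.99%


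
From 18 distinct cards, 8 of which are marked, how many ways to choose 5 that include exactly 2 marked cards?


Choose 2 of the 8 marked cards and 3 of the other 10 cards:
C(8,2)×C(10,3) = 28×120 = 3360

3360


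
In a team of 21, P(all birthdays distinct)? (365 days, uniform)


P(all different) = Π(365-i)/365 for i=0..20
= (365/365)×(364/365)×...×(345/365)
= 0.556312

P ≈ 0.5563 ≈ 55.63%


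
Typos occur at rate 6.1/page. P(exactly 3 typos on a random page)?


Poisson(λ=6.1): P(X=3) = e^(-λ)×λ^k/k!
= e^(-6.1) × 6.1^3 / 3!
≈ 0.002242867719 × 226.981 / 6 ≈ 0.084848

P(X=3) ≈ 0.084848 ≈ 8.48%


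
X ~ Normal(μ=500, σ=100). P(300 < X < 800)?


z₁=(300-500)/100=-2.0, z₂=(800-500)/100=3.0
P = Φ(3.0) - Φ(-2.0) = 0.998650 - 0.022750 = 0.975900 ≈ 0.9759

P(300 < X < 800) ≈ 0.9759


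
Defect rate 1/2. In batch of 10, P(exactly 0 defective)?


Binomial: P(X=0) = C(10,0)×p^0×(1-p)^10
= 1 × 1 × 1/1024 = 1/1024

P(X=0) = 1/1024 ≈ 0.10%


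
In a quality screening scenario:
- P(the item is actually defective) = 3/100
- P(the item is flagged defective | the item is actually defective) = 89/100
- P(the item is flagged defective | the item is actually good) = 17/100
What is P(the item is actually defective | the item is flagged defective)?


Using Bayes' theorem:
P(A|B) = P(B|A)·P(A) / P(B)

P(the item is flagged defective) = 89/100 × 3/100 + 17/100 × 97/100
= 267/10000 + 1649/10000 = 479/2500

P(the item is actually defective|the item is flagged defective) = (267/10000) / (479/2500) = 267/1916

P(the item is actually defective|the item is flagged defective) = 267/1916 ≈ 13.94%


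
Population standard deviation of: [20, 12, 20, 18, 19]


Mean = 89/5
  (20-89/5)²=121/25
  (12-89/5)²=841/25
  (20-89/5)²=121/25
  (18-89/5)²=1/25
  (19-89/5)²=36/25
Σ(x-μ)² = 224/5
σ² = (224/5)/5 = 224/25

σ = √(224/25) ≈ 2.9933


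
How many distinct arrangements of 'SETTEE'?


Letters: 6, freq: {'S': 1, 'E': 3, 'T': 2}
6!/(1!×3!×2!) = 720/12 = 60

60


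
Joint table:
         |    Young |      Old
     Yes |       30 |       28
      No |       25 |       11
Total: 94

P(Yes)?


P(Yes) = (30+28)/94 = 58/94 = 29/47

P(Yes) = 29/47 ≈ 61.70%


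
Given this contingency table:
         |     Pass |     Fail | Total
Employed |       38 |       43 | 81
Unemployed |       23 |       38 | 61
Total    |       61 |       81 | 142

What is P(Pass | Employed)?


P(Pass | Employed) = 38/(38+43) = 38/81

P(Pass|Employed) = 38/81 ≈ 46.91%


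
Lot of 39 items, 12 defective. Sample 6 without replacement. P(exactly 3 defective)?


Hypergeometric: C(12,3)×C(27,3)/C(39,6)
= 220×2925/3262623 = 16500/83657

P(X=3) = 16500/83657 ≈ 19.72%


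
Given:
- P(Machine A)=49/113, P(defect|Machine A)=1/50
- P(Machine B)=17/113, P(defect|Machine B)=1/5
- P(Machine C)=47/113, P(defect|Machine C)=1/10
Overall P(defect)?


P(B) = Σ P(B|Aᵢ)×P(Aᵢ)
  1/50×49/113 = 49/5650
  1/5×17/113 = 17/565
  1/10×47/113 = 47/1130
Sum = 227/2825

P(defect) = 227/2825 ≈ 8.04%


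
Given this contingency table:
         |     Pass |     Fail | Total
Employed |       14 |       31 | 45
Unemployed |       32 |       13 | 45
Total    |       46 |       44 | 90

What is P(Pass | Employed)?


P(Pass | Employed) = 14/(14+31) = 14/45

P(Pass|Employed) = 14/45 ≈ 31.11%


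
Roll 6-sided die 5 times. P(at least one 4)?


P(no 4)^5 = (5/6)^5 = 3125/7776
P(≥1) = 1 - 3125/7776 = 4651/7776

P = 4651/7776 ≈ 59.81%


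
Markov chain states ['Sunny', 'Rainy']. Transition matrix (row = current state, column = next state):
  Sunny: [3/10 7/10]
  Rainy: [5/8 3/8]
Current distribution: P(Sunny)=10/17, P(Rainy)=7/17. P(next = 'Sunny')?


P(next=Sunny) = Σᵢ P(now=i)×P(i→Sunny)
= 10/17×3/10 + 7/17×5/8
= 3/17 + 35/136 = 59/136

P = 59/136 ≈ 0.4338


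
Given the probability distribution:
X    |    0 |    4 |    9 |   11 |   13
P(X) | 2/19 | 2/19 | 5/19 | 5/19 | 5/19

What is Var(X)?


E[X] = 173/19
E[X²] = 1887/19
Var(X) = E[X²] - (E[X])² = 1887/19 - 29929/361 = 5924/361

Var(X) = 5924/361 ≈ 16.4100


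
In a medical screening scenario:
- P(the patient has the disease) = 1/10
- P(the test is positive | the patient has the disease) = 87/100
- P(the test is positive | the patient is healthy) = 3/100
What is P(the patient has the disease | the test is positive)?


Using Bayes' theorem:
P(A|B) = P(B|A)·P(A) / P(B)

P(the test is positive) = 87/100 × 1/10 + 3/100 × 9/10
= 87/1000 + 27/1000 = 57/500

P(the patient has the disease|the test is positive) = (87/1000) / (57/500) = 29/38

P(the patient has the disease|the test is positive) = 29/38 ≈ 76.32%


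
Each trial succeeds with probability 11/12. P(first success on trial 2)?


Geometric: P(X=2) = (1-p)^(k-1)×p = (1/12)^1×11/12 = 11/144

P(X=2) = 11/144 ≈ 7.64%


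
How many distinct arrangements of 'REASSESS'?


Letters: 8, freq: {'R': 1, 'E': 2, 'A': 1, 'S': 4}
8!/(1!×2!×1!×4!) = 40320/48 = 840

840


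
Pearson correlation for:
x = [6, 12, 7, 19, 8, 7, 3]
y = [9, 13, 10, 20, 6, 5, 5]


n=7, Σx=62, Σy=68, Σxy=758, Σx²=712, Σy²=836
r = (7×758 - 62×68)/√((7×712 - 62²)(7×836 - 68²))
= 1090/√(1140×1228) = 1090/√1399920 ≈ 1090/1183.1821 ≈ 0.9212

r ≈ 0.9212


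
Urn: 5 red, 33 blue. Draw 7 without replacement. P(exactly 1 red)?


Hypergeometric: C(5,1)×C(33,6)/C(38,7)
= 5×1107568/12620256 = 31465/71706

P(X=1) = 31465/71706 ≈ 43.88%


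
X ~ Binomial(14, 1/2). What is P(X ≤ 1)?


P(X ≤ 1) = Σ P(X=i) for i=0..1
P(X=0) = 1/16384
P(X=1) = 7/8192
Sum = 15/16384

P(X ≤ 1) = 15/16384 ≈ 0.09%


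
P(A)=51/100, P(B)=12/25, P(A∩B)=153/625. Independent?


P(A)×P(B) = 153/625
P(A∩B) = 153/625
Equal ✓ → Independent

Yes, independent


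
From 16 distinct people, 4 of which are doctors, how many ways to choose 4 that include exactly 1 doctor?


Choose 1 of the 4 doctors and 3 of the other 12 people:
C(4,1)×C(12,3) = 4×220 = 880

880


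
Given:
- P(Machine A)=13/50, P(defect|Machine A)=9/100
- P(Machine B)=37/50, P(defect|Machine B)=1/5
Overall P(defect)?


P(B) = Σ P(B|Aᵢ)×P(Aᵢ)
  9/100×13/50 = 117/5000
  1/5×37/50 = 37/250
Sum = 857/5000

P(defect) = 857/5000 ≈ 17.14%


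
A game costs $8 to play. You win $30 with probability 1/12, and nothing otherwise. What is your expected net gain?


E[gain] = (30-8)×1/12 + (-8)×11/12
= 11/6 - 22/3 = -11/2

Expected net gain = $-11/2 ≈ $-5.50


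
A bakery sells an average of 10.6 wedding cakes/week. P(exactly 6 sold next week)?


Poisson(λ=10.6): P(X=6) = e^(-λ)×λ^k/k!
= e^(-10.6) × 10.6^6 / 6!
≈ 2.491600973e-05 × 1418519.11226 / 720 ≈ 0.049089

P(X=6) ≈ 0.049089 ≈ 4.91%


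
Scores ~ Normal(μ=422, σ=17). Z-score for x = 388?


z = (x - μ)/σ = (388 - 422)/17 = -2.0

z = -2.0


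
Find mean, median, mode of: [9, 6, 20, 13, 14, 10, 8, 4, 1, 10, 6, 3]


Sorted: [1, 3, 4, 6, 6, 8, 9, 10, 10, 13, 14, 20]
Mean = 104/12 = 26/3
Median = 17/2
Freq: {9: 1, 6: 2, 20: 1, 13: 1, 14: 1, 10: 2, 8: 1, 4: 1, 1: 1, 3: 1}
Mode: [6, 10]

Mean=26/3, Median=17/2, Mode=[6, 10]


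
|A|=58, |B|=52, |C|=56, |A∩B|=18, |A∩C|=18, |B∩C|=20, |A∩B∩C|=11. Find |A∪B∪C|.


|A∪B∪C| = 58+52+56-18-18-20+11 = 121

|A∪B∪C| = 121


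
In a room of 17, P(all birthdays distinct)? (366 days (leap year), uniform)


P(all different) = Π(366-i)/366 for i=0..16
= (366/366)×(365/366)×...×(350/366)
= 0.685712

P ≈ 0.6857 ≈ 68.57%


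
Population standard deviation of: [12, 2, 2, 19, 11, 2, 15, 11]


Mean = 74/8 = 37/4
  (12-37/4)²=121/16
  (2-37/4)²=841/16
  (2-37/4)²=841/16
  (19-37/4)²=1521/16
  (11-37/4)²=49/16
  (2-37/4)²=841/16
  (15-37/4)²=529/16
  (11-37/4)²=49/16
Σ(x-μ)² = 599/2
σ² = (599/2)/8 = 599/16

σ = √(599/16) ≈ 6.1186


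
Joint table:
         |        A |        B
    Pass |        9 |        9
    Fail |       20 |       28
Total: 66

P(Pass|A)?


P(Pass|A) = 9/(9+20) = 9/29

P = 9/29 ≈ 31.03%


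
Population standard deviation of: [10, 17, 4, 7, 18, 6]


Mean = 62/6 = 31/3
  (10-31/3)²=1/9
  (17-31/3)²=400/9
  (4-31/3)²=361/9
  (7-31/3)²=100/9
  (18-31/3)²=529/9
  (6-31/3)²=169/9
Σ(x-μ)² = 520/3
σ² = (520/3)/6 = 260/9

σ = √(260/9) ≈ 5.3748


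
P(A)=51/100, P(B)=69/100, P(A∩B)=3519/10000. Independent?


P(A)×P(B) = 3519/10000
P(A∩B) = 3519/10000
Equal ✓ → Independent

Yes, independent


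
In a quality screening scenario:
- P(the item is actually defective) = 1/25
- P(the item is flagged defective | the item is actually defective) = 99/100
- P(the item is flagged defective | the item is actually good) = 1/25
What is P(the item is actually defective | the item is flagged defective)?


Using Bayes' theorem:
P(A|B) = P(B|A)·P(A) / P(B)

P(the item is flagged defective) = 99/100 × 1/25 + 1/25 × 24/25
= 99/2500 + 24/625 = 39/500

P(the item is actually defective|the item is flagged defective) = (99/2500) / (39/500) = 33/65

P(the item is actually defective|the item is flagged defective) = 33/65 ≈ 50.77%


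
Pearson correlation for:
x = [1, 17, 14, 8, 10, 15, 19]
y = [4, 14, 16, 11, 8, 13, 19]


n=7, Σx=84, Σy=85, Σxy=1190, Σx²=1236, Σy²=1183
r = (7×1190 - 84×85)/√((7×1236 - 84²)(7×1183 - 85²))
= 1190/√(1596×1056) = 1190/√1685376 ≈ 1190/1298.2203 ≈ 0.9166

r ≈ 0.9166


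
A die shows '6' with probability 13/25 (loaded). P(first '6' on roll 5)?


Geometric: P(X=5) = (1-p)^(k-1)×p = (12/25)^4×13/25 = 269568/9765625

P(X=5) = 269568/9765625 ≈ 2.76%


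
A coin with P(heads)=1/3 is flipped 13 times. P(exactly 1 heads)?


Binomial: P(X=1) = C(13,1)×p^1×(1-p)^12
= 13 × 1/3 × 4096/531441 = 53248/1594323

P(X=1) = 53248/1594323 ≈ 3.34%


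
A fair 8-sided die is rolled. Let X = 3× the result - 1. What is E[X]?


E[die] = (1+8)/2 = 9/2
E[X] = 3×9/2 - 1 = 25/2

E[X] = 25/2


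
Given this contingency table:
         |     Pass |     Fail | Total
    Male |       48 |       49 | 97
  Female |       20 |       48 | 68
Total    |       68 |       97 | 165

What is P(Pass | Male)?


P(Pass | Male) = 48/(48+49) = 48/97

P(Pass|Male) = 48/97 ≈ 49.48%


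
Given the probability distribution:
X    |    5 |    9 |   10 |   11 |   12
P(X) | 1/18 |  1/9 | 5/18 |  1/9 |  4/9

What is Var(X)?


E[X] = 191/18
E[X²] = 2081/18
Var(X) = E[X²] - (E[X])² = 2081/18 - 36481/324 = 977/324

Var(X) = 977/324 ≈ 3.0154


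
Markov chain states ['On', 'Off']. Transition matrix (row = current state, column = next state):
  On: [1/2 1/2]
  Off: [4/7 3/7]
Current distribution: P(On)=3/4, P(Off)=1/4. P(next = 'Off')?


P(next=Off) = Σᵢ P(now=i)×P(i→Off)
= 3/4×1/2 + 1/4×3/7
= 3/8 + 3/28 = 27/56

P = 27/56 ≈ 0.4821


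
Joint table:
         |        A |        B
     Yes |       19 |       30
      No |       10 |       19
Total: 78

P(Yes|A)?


P(Yes|A) = 19/(19+10) = 19/29

P = 19/29 ≈ 65.52%


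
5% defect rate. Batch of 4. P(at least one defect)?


P(all good) = (19/20)^4 = 130321/160000
P(≥1 defect) = 29679/160000

P = 29679/160000 ≈ 18.55%


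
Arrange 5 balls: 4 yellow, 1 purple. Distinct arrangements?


5!/(4!×1!) = 5

5


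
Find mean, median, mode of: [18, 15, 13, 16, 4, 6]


Sorted: [4, 6, 13, 15, 16, 18]
Mean = 72/6 = 12
Median = 14
Freq: {18: 1, 15: 1, 13: 1, 16: 1, 4: 1, 6: 1}
Mode: No mode

Mean=12, Median=14, Mode=No mode


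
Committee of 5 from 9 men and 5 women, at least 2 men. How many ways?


Count by #men:
  2M,3W: C(9,2)×C(5,3)=360
  3M,2W: C(9,3)×C(5,2)=840
  4M,1W: C(9,4)×C(5,1)=630
  5M,0W: C(9,5)×C(5,0)=126
Total = 1956

1956


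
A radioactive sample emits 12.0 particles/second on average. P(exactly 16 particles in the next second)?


Poisson(λ=12.0): P(X=16) = e^(-λ)×λ^k/k!
= e^(-12.0) × 12.0^16 / 16!
≈ 6.144212353e-06 × 1.84884258895e+17 / 20922789888000 ≈ 0.054293

P(X=16) ≈ 0.054293 ≈ 5.43%


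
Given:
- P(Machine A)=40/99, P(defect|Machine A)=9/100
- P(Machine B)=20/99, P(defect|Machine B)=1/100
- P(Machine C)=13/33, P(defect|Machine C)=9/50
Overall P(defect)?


P(B) = Σ P(B|Aᵢ)×P(Aᵢ)
  9/100×40/99 = 2/55
  1/100×20/99 = 1/495
  9/50×13/33 = 39/550
Sum = 541/4950

P(defect) = 541/4950 ≈ 10.93%


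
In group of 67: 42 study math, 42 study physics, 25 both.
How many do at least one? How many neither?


|A∪B| = 42+42-25 = 59
Neither = 67-59 = 8

At least one: 59; Neither: 8


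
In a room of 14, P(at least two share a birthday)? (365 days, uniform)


P(all different) = Π(365-i)/365 for i=0..13
= 0.776897
P(match) = 1 - 0.776897 = 0.223103

P ≈ 0.2231 ≈ 22.31%


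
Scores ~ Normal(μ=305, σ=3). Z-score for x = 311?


z = (x - μ)/σ = (311 - 305)/3 = 2.0

z = 2.0


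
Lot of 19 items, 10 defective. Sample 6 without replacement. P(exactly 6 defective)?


Hypergeometric: C(10,6)×C(9,0)/C(19,6)
= 210×1/27132 = 5/646

P(X=6) = 5/646 ≈ 0.77%


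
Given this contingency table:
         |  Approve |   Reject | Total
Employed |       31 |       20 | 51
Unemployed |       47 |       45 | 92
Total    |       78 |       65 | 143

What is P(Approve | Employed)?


P(Approve | Employed) = 31/(31+20) = 31/51

P(Approve|Employed) = 31/51 ≈ 60.78%


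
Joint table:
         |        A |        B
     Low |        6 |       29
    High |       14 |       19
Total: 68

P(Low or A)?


P(Low∨A) = P(Low) + P(A) - P(Low∧A)
= (35 + 20 - 6)/68 = 49/68

P = 49/68 ≈ 72.06%


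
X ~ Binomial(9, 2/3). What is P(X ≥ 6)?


P(X ≥ 6) = Σ P(X=i) for i=6..9
P(X=6) = 1792/6561
P(X=7) = 512/2187
P(X=8) = 256/2187
P(X=9) = 512/19683
Sum = 12800/19683

P(X ≥ 6) = 12800/19683 ≈ 65.03%


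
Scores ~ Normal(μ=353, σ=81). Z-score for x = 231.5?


z = (x - μ)/σ = (231.5 - 353)/81 = -1.5

z = -1.5


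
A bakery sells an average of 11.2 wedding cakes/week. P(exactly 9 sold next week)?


Poisson(λ=11.2): P(X=9) = e^(-λ)×λ^k/k!
= e^(-11.2) × 11.2^9 / 9!
≈ 1.367419607e-05 × 2773078757.45 / 362880 ≈ 0.104496

P(X=9) ≈ 0.104496 ≈ 10.45%


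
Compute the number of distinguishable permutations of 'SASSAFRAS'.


Letters: 9, freq: {'S': 4, 'A': 3, 'F': 1, 'R': 1}
9!/(4!×3!×1!×1!) = 362880/144 = 2520

2520


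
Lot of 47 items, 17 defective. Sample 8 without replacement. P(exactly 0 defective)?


Hypergeometric: C(17,0)×C(30,8)/C(47,8)
= 1×5852925/314457495 = 16965/911471

P(X=0) = 16965/911471 ≈ 1.86%


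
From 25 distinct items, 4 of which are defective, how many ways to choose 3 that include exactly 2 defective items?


Choose 2 of the 4 defective items and 1 of the other 21 items:
C(4,2)×C(21,1) = 6×21 = 126

126


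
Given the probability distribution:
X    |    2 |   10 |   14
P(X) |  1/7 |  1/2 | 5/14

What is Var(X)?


E[X] = 72/7
E[X²] = 844/7
Var(X) = E[X²] - (E[X])² = 844/7 - 5184/49 = 724/49

Var(X) = 724/49 ≈ 14.7755


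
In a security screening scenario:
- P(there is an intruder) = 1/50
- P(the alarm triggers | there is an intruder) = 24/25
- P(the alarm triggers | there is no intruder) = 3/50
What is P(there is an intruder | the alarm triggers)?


Using Bayes' theorem:
P(A|B) = P(B|A)·P(A) / P(B)

P(the alarm triggers) = 24/25 × 1/50 + 3/50 × 49/50
= 12/625 + 147/2500 = 39/500

P(there is an intruder|the alarm triggers) = (12/625) / (39/500) = 16/65

P(there is an intruder|the alarm triggers) = 16/65 ≈ 24.62%


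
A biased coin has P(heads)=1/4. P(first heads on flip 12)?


Geometric: P(X=12) = (1-p)^(k-1)×p = (3/4)^11×1/4 = 177147/16777216

P(X=12) = 177147/16777216 ≈ 1.06%


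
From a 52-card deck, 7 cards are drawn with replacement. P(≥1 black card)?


P(not a black card) = 26/52 = 1/2
P(none in 7 draws) = (1/2)^7 = 1/128
P(≥1 black card) = 1 - 1/128 = 127/128

P = 127/128 ≈ 99.22%


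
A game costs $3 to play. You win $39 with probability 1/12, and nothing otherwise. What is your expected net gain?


E[gain] = (39-3)×1/12 + (-3)×11/12
= 3 - 11/4 = 1/4

Expected net gain = $1/4 ≈ $0.25


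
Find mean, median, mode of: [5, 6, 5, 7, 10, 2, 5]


Sorted: [2, 5, 5, 5, 6, 7, 10]
Mean = 40/7
Median = 5
Freq: {5: 3, 6: 1, 7: 1, 10: 1, 2: 1}
Mode: [5]

Mean=40/7, Median=5, Mode=5


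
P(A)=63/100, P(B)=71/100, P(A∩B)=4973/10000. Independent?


P(A)×P(B) = 4473/10000
P(A∩B) = 4973/10000
Not equal → NOT independent

No, not independent


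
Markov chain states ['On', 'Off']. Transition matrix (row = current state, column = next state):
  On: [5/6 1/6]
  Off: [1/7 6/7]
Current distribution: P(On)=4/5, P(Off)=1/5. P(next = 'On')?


P(next=On) = Σᵢ P(now=i)×P(i→On)
= 4/5×5/6 + 1/5×1/7
= 2/3 + 1/35 = 73/105

P = 73/105 ≈ 0.6952


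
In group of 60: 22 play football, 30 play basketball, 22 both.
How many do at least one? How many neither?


|A∪B| = 22+30-22 = 30
Neither = 60-30 = 30

At least one: 30; Neither: 30


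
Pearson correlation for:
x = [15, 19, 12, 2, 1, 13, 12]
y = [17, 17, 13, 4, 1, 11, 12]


n=7, Σx=74, Σy=75, Σxy=1030, Σx²=1048, Σy²=1029
r = (7×1030 - 74×75)/√((7×1048 - 74²)(7×1029 - 75²))
= 1660/√(1860×1578) = 1660/√2935080 ≈ 1660/1713.2075 ≈ 0.9689

r ≈ 0.9689


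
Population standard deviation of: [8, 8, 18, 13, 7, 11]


Mean = 65/6
  (8-65/6)²=289/36
  (8-65/6)²=289/36
  (18-65/6)²=1849/36
  (13-65/6)²=169/36
  (7-65/6)²=529/36
  (11-65/6)²=1/36
Σ(x-μ)² = 521/6
σ² = (521/6)/6 = 521/36

σ = √(521/36) ≈ 3.8042


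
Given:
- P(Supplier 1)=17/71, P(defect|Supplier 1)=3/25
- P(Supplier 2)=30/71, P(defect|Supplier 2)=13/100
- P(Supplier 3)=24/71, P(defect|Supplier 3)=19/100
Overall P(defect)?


P(B) = Σ P(B|Aᵢ)×P(Aᵢ)
  3/25×17/71 = 51/1775
  13/100×30/71 = 39/710
  19/100×24/71 = 114/1775
Sum = 21/142

P(defect) = 21/142 ≈ 14.79%


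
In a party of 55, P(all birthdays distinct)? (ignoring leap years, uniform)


P(all different) = Π(365-i)/365 for i=0..54
= (365/365)×(364/365)×...×(311/365)
= 0.013738

P ≈ 0.0137 ≈ 1.37%


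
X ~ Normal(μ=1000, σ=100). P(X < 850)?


z = (850-1000)/100 = -1.5
P(Z < -1.5) = 0.0668

P(X < 850) ≈ 0.0668


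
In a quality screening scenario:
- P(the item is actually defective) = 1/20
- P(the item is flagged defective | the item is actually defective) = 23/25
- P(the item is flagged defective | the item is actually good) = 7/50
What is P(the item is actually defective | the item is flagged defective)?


Using Bayes' theorem:
P(A|B) = P(B|A)·P(A) / P(B)

P(the item is flagged defective) = 23/25 × 1/20 + 7/50 × 19/20
= 23/500 + 133/1000 = 179/1000

P(the item is actually defective|the item is flagged defective) = (23/500) / (179/1000) = 46/179

P(the item is actually defective|the item is flagged defective) = 46/179 ≈ 25.70%


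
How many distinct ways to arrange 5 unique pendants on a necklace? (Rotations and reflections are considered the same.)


Free circular arrangements: rotations and reflections both identified.
(n-1)!/2 = 4!/2 = 24/2 = 12

12


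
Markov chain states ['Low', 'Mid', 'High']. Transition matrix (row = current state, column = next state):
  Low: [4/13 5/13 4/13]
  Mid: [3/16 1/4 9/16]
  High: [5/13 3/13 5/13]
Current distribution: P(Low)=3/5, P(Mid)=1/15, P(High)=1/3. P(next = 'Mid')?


P(next=Mid) = Σᵢ P(now=i)×P(i→Mid)
= 3/5×5/13 + 1/15×1/4 + 1/3×3/13
= 3/13 + 1/60 + 1/13 = 253/780

P = 253/780 ≈ 0.3244


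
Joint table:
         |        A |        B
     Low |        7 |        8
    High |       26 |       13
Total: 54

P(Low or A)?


P(Low∨A) = P(Low) + P(A) - P(Low∧A)
= (15 + 33 - 7)/54 = 41/54

P = 41/54 ≈ 75.93%


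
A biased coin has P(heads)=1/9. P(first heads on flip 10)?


Geometric: P(X=10) = (1-p)^(k-1)×p = (8/9)^9×1/9 = 134217728/3486784401

P(X=10) = 134217728/3486784401 ≈ 3.85%


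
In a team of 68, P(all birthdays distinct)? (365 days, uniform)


P(all different) = Π(365-i)/365 for i=0..67
= (365/365)×(364/365)×...×(298/365)
= 0.001274

P ≈ 0.0013 ≈ 0.13%


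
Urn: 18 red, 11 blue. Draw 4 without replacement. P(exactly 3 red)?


Hypergeometric: C(18,3)×C(11,1)/C(29,4)
= 816×11/23751 = 2992/7917

P(X=3) = 2992/7917 ≈ 37.79%


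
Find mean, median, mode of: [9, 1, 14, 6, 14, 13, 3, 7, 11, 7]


Sorted: [1, 3, 6, 7, 7, 9, 11, 13, 14, 14]
Mean = 85/10 = 17/2
Median = 8
Freq: {9: 1, 1: 1, 14: 2, 6: 1, 13: 1, 3: 1, 7: 2, 11: 1}
Mode: [7, 14]

Mean=17/2, Median=8, Mode=[7, 14]


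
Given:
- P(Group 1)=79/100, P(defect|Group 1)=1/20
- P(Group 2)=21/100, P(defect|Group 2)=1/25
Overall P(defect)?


P(B) = Σ P(B|Aᵢ)×P(Aᵢ)
  1/20×79/100 = 79/2000
  1/25×21/100 = 21/2500
Sum = 479/10000

P(defect) = 479/10000 ≈ 4.79%


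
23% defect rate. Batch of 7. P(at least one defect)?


P(all good) = (77/100)^7 = 16048523266853/100000000000000
P(≥1 defect) = 83951476733147/100000000000000

P = 83951476733147/100000000000000 ≈ 83.95%


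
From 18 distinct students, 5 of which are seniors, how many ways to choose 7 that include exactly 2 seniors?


Choose 2 of the 5 seniors and 5 of the other 13 students:
C(5,2)×C(13,5) = 10×1287 = 12870

12870


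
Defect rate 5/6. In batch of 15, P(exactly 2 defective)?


Binomial: P(X=2) = C(15,2)×p^2×(1-p)^13
= 105 × 25/36 × 1/13060694016 = 875/156728328192

P(X=2) = 875/156728328192 ≈ 0.00%


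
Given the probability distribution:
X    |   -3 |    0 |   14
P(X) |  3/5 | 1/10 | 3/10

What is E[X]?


E[X] = Σ x·P(X=x)
= (-3)×(3/5) + (0)×(1/10) + (14)×(3/10)
= 12/5

E[X] = 12/5


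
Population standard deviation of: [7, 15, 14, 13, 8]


Mean = 57/5
  (7-57/5)²=484/25
  (15-57/5)²=324/25
  (14-57/5)²=169/25
  (13-57/5)²=64/25
  (8-57/5)²=289/25
Σ(x-μ)² = 266/5
σ² = (266/5)/5 = 266/25

σ = √(266/25) ≈ 3.2619


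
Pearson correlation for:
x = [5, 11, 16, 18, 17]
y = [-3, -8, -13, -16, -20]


n=5, Σx=67, Σy=-60, Σxy=-939, Σx²=1015, Σy²=898
r = (5×(-939) - 67×(-60))/√((5×1015 - 67²)(5×898 - (-60)²))
= -675/√(586×890) = -675/√521540 ≈ -675/722.1773 ≈ -0.9347

r ≈ -0.9347


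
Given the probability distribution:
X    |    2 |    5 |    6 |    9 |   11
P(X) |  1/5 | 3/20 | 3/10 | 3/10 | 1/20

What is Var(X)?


E[X] = 31/5
E[X²] = 457/10
Var(X) = E[X²] - (E[X])² = 457/10 - 961/25 = 363/50

Var(X) = 363/50 ≈ 7.2600


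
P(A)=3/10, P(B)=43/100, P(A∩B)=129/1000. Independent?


P(A)×P(B) = 129/1000
P(A∩B) = 129/1000
Equal ✓ → Independent

Yes, independent


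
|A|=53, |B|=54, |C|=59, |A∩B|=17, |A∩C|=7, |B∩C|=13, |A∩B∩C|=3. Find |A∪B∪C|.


|A∪B∪C| = 53+54+59-17-7-13+3 = 132

|A∪B∪C| = 132


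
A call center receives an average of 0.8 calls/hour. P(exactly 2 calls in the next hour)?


Poisson(λ=0.8): P(X=2) = e^(-λ)×λ^k/k!
= e^(-0.8) × 0.8^2 / 2!
≈ 0.4493289641 × 0.64 / 2 ≈ 0.143785

P(X=2) ≈ 0.143785 ≈ 14.38%


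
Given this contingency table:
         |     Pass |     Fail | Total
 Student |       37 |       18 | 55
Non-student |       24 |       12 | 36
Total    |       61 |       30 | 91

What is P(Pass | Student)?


P(Pass | Student) = 37/(37+18) = 37/55

P(Pass|Student) = 37/55 ≈ 67.27%


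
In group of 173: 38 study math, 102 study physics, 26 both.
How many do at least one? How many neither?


|A∪B| = 38+102-26 = 114
Neither = 173-114 = 59

At least one: 114; Neither: 59


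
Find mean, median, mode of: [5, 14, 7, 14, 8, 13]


Sorted: [5, 7, 8, 13, 14, 14]
Mean = 61/6
Median = 21/2
Freq: {5: 1, 14: 2, 7: 1, 8: 1, 13: 1}
Mode: [14]

Mean=61/6, Median=21/2, Mode=14


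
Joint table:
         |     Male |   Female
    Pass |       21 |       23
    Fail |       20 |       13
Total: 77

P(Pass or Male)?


P(Pass∨Male) = P(Pass) + P(Male) - P(Pass∧Male)
= (44 + 41 - 21)/77 = 64/77

P = 64/77 ≈ 83.12%


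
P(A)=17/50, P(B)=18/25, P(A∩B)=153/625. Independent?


P(A)×P(B) = 153/625
P(A∩B) = 153/625
Equal ✓ → Independent

Yes, independent


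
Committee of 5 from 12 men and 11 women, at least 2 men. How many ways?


Count by #men:
  2M,3W: C(12,2)×C(11,3)=10890
  3M,2W: C(12,3)×C(11,2)=12100
  4M,1W: C(12,4)×C(11,1)=5445
  5M,0W: C(12,5)×C(11,0)=792
Total = 29227

29227


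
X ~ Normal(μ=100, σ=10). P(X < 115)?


z = (115-100)/10 = 1.5
P(Z < 1.5) = 0.9332

P(X < 115) ≈ 0.9332


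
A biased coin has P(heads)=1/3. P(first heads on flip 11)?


Geometric: P(X=11) = (1-p)^(k-1)×p = (2/3)^10×1/3 = 1024/177147

P(X=11) = 1024/177147 ≈ 0.58%


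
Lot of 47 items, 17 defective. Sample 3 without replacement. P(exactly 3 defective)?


Hypergeometric: C(17,3)×C(30,0)/C(47,3)
= 680×1/16215 = 136/3243

P(X=3) = 136/3243 ≈ 4.19%


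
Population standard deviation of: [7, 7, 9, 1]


Mean = 24/4 = 6
  (7-6)²=1
  (7-6)²=1
  (9-6)²=9
  (1-6)²=25
Σ(x-μ)² = 36
σ² = 36/4 = 9

σ = √(9) ≈ 3.0000


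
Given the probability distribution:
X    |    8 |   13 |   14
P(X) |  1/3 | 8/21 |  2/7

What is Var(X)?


E[X] = 244/21
E[X²] = 992/7
Var(X) = E[X²] - (E[X])² = 992/7 - 59536/441 = 2960/441

Var(X) = 2960/441 ≈ 6.7120


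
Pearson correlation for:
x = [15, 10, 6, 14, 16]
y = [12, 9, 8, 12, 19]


n=5, Σx=61, Σy=60, Σxy=790, Σx²=813, Σy²=794
r = (5×790 - 61×60)/√((5×813 - 61²)(5×794 - 60²))
= 290/√(344×370) = 290/√127280 ≈ 290/356.7632 ≈ 0.8129

r ≈ 0.8129


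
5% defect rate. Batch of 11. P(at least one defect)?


P(all good) = (19/20)^11 = 116490258898219/204800000000000
P(≥1 defect) = 88309741101781/204800000000000

P = 88309741101781/204800000000000 ≈ 43.12%


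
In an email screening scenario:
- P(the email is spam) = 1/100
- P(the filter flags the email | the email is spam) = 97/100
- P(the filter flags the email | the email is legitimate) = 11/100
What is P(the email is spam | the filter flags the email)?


Using Bayes' theorem:
P(A|B) = P(B|A)·P(A) / P(B)

P(the filter flags the email) = 97/100 × 1/100 + 11/100 × 99/100
= 97/10000 + 1089/10000 = 593/5000

P(the email is spam|the filter flags the email) = (97/10000) / (593/5000) = 97/1186

P(the email is spam|the filter flags the email) = 97/1186 ≈ 8.18%


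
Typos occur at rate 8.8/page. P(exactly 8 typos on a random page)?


Poisson(λ=8.8): P(X=8) = e^(-λ)×λ^k/k!
= e^(-8.8) × 8.8^8 / 8!
≈ 0.0001507330751 × 35963452.4806 / 40320 ≈ 0.134446

P(X=8) ≈ 0.134446 ≈ 13.44%


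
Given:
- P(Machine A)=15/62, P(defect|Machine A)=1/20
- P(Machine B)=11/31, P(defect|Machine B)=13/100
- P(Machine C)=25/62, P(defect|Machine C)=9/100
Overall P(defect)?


P(B) = Σ P(B|Aᵢ)×P(Aᵢ)
  1/20×15/62 = 3/248
  13/100×11/31 = 143/3100
  9/100×25/62 = 9/248
Sum = 293/3100

P(defect) = 293/3100 ≈ 9.45%


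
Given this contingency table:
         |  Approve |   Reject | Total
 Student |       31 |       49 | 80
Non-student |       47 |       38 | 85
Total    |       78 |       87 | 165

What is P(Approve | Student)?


P(Approve | Student) = 31/(31+49) = 31/80

P(Approve|Student) = 31/80 ≈ 38.75%


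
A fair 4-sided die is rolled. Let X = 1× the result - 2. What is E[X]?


E[die] = (1+4)/2 = 5/2
E[X] = 1×5/2 - 2 = 1/2

E[X] = 1/2


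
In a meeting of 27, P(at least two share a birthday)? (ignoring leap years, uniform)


P(all different) = Π(365-i)/365 for i=0..26
= 0.373141
P(match) = 1 - 0.373141 = 0.626859

P ≈ 0.6269 ≈ 62.69%


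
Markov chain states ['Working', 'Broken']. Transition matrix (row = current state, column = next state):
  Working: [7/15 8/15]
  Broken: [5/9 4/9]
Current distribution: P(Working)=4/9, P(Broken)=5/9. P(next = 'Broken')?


P(next=Broken) = Σᵢ P(now=i)×P(i→Broken)
= 4/9×8/15 + 5/9×4/9
= 32/135 + 20/81 = 196/405

P = 196/405 ≈ 0.4840


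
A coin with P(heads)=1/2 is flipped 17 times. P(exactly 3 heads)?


Binomial: P(X=3) = C(17,3)×p^3×(1-p)^14
= 680 × 1/8 × 1/16384 = 85/16384

P(X=3) = 85/16384 ≈ 0.52%


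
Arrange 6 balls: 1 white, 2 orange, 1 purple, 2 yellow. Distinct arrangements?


6!/(1!×2!×1!×2!) = 180

180


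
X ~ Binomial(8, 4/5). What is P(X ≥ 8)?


P(X ≥ 8) = Σ P(X=i) for i=8..8
P(X=8) = 65536/390625
Sum = 65536/390625

P(X ≥ 8) = 65536/390625 ≈ 16.78%


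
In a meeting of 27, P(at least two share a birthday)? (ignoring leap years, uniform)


P(all different) = Π(365-i)/365 for i=0..26
= 0.373141
P(match) = 1 - 0.373141 = 0.626859

P ≈ 0.6269 ≈ 62.69%


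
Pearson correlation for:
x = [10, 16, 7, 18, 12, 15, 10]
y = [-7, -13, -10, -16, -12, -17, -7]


n=7, Σx=88, Σy=-82, Σxy=-1105, Σx²=1198, Σy²=1056
r = (7×(-1105) - 88×(-82))/√((7×1198 - 88²)(7×1056 - (-82)²))
= -519/√(642×668) = -519/√428856 ≈ -519/654.8710 ≈ -0.7925

r ≈ -0.7925


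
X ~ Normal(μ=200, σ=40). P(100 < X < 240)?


z₁=(100-200)/40=-2.5, z₂=(240-200)/40=1.0
P = Φ(1.0) - Φ(-2.5) = 0.841345 - 0.006210 = 0.835135 ≈ 0.8351

P(100 < X < 240) ≈ 0.8351
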